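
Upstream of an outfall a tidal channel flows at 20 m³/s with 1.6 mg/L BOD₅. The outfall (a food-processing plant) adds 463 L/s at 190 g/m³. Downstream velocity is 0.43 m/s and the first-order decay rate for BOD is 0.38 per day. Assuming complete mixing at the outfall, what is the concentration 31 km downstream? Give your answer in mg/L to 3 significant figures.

4.27 mg/L

463 L/s = 0.463 m³/s.
After complete mixing, C₀ = (0.463·190 + 20·1.6) / 20.46 = 5.863 mg/L.
Travel time t = 3.1e+04 m / 0.43 m/s = 7.209e+04 s = 0.8344 d.
C = 5.863·exp(−0.38·0.8344) = 5.863·0.7283 = 4.27 mg/L.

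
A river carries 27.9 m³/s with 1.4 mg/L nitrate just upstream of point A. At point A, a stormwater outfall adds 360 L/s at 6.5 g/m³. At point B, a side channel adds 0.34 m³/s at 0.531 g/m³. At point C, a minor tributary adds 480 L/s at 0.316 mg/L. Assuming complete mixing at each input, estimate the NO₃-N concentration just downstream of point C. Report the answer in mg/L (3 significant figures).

360 L/s = 0.36 m³/s.
After input A: C = (27.9·1.4 + 0.36·6.5) / 28.26 = 1.465 mg/L.
After input B: C = (28.26·1.465 + 0.34·0.531) / 28.6 = 1.454 mg/L.
480 L/s = 0.48 m³/s.
After input C: C = (28.6·1.454 + 0.48·0.316) / 29.08 = 1.435 mg/L.

1.44 mg/L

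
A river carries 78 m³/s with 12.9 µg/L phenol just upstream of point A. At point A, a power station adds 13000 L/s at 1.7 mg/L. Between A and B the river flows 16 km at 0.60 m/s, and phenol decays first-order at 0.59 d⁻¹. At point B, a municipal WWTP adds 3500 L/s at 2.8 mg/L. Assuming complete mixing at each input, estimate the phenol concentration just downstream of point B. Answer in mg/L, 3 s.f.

12.9 µg/L = 0.0129 mg/L.
13000 L/s = 13 m³/s.
After input A: C = (78·0.0129 + 13·1.7) / 91 = 0.2539 mg/L.
Over the 16 km reach to input B (t = 2.667e+04 s = 0.3086 d), decay gives C = 0.2539·exp(−0.59·0.3086) = 0.2116 mg/L.
3500 L/s = 3.5 m³/s.
After input B: C = (91·0.2116 + 3.5·2.8) / 94.5 = 0.3075 mg/L.

0.308 mg/L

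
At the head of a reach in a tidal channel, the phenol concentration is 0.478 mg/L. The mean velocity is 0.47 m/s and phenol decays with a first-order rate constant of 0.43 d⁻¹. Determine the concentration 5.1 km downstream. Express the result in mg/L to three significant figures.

0.453 mg/L

Travel time t = 5.1 km / 0.47 m/s = 5100/0.47 = 1.085e+04 s = 0.1256 d.
First-order decay: C = 0.478·exp(−0.43·0.1256) = 0.478·0.9474 = 0.4529 mg/L.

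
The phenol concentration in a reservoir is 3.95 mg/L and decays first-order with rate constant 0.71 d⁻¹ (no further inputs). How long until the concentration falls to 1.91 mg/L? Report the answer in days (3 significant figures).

1.02 d

t = ln(C₀/C)/k = ln(3.95/1.91)/0.71 = 0.7266/0.71 = 1.023 d.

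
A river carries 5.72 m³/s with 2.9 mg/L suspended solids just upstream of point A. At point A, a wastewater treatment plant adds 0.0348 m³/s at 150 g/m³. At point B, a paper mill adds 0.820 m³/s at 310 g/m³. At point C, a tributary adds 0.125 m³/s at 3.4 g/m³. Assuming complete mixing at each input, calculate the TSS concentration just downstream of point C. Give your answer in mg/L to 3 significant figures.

41.3 mg/L

After input A: C = (5.72·2.9 + 0.0348·150) / 5.755 = 3.79 mg/L.
After input B: C = (5.755·3.79 + 0.82·310) / 6.575 = 41.98 mg/L.
After input C: C = (6.575·41.98 + 0.125·3.4) / 6.7 = 41.26 mg/L.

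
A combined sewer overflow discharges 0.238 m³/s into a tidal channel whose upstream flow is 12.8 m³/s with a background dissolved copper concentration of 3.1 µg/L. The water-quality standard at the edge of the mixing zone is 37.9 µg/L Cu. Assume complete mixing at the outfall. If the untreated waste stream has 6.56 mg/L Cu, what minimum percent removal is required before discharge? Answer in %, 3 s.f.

70.9 %

3.1 µg/L = 0.0031 mg/L.
37.9 µg/L = 0.0379 mg/L.
Mass balance: 0.0379·13.04 = 0.238·Cₑ + 12.8·0.0031.
Cₑ = (0.4941 − 0.03968) / 0.238 = 1.909 mg/L.
Required removal = 1 − 1.909/6.56 = 70.89 %.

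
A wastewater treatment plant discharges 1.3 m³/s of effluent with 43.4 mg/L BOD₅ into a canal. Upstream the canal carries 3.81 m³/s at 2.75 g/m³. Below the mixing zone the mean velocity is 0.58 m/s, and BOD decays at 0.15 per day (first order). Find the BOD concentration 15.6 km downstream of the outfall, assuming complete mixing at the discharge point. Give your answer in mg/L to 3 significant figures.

12.5 mg/L

After complete mixing, C₀ = (1.3·43.4 + 3.81·2.75) / 5.11 = 13.09 mg/L.
Travel time t = 1.56e+04 m / 0.58 m/s = 2.69e+04 s = 0.3113 d.
C = 13.09·exp(−0.15·0.3113) = 13.09·0.9544 = 12.49 mg/L.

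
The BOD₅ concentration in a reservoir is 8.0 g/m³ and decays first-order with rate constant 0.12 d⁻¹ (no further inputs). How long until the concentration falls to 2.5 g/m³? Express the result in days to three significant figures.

9.69 d

t = ln(C₀/C)/k = ln(8.0/2.5)/0.12 = 1.163/0.12 = 9.693 d.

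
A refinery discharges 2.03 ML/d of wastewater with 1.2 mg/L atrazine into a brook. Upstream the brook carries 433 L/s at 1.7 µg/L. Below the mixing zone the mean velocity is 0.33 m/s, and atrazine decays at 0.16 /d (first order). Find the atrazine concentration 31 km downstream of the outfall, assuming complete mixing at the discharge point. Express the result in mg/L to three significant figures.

0.0533 mg/L

2.03 ML/d = 0.0235 m³/s.
433 L/s = 0.433 m³/s.
1.7 µg/L = 0.0017 mg/L.
After complete mixing, C₀ = (0.0235·1.2 + 0.433·0.0017) / 0.4565 = 0.06338 mg/L.
Travel time t = 3.1e+04 m / 0.33 m/s = 9.394e+04 s = 1.087 d.
C = 0.06338·exp(−0.16·1.087) = 0.06338·0.8403 = 0.05326 mg/L.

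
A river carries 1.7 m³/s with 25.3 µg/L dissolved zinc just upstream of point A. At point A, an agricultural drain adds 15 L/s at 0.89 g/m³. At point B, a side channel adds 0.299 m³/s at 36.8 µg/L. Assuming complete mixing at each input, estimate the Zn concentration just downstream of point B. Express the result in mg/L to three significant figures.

25.3 µg/L = 0.0253 mg/L.
15 L/s = 0.015 m³/s.
After input A: C = (1.7·0.0253 + 0.015·0.89) / 1.715 = 0.03286 mg/L.
36.8 µg/L = 0.0368 mg/L.
After input B: C = (1.715·0.03286 + 0.299·0.0368) / 2.014 = 0.03345 mg/L.

0.0334 mg/L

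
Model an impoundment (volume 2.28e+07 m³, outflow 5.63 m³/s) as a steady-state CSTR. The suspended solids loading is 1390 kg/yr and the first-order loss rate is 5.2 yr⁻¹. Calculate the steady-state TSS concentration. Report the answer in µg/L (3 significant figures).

Outflow Q = 5.63 m³/s × 3.156e+07 s/yr = 1.777e+08 m³/yr.
Steady-state CSTR mass balance: W = Q·C + k·V·C, so C = W/(Q + kV).
Q + kV = 1.777e+08 + 5.2·2.28e+07 = 2.962e+08 m³/yr.
C = 1390/2.962e+08 = 4.692e-06 kg/m³ = 0.004692 mg/L = 4.692 µg/L.

4.69 µg/L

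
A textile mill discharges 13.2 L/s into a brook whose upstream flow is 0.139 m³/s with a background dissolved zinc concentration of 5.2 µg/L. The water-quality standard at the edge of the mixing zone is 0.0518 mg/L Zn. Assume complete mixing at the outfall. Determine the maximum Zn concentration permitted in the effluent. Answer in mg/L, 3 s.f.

0.543 mg/L

13.2 L/s = 0.0132 m³/s.
5.2 µg/L = 0.0052 mg/L.
Mass balance: 0.0518·0.1522 = 0.0132·Cₑ + 0.139·0.0052.
Cₑ = (0.007884 − 0.0007228) / 0.0132 = 0.5425 mg/L.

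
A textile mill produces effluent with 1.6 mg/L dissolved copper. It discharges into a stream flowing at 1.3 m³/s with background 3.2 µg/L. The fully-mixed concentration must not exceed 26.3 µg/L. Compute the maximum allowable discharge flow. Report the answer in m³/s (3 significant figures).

0.0191 m³/s

3.2 µg/L = 0.0032 mg/L.
26.3 µg/L = 0.0263 mg/L.
Mass balance at complete mixing: C_std·(Q_w + Q_r) = Q_w·C_e + Q_r·C_b.
Rearranging, Q_w = Q_r·(C_std − C_b)/(C_e − C_std) = 1.3·(0.0263 − 0.0032) / (1.6 − 0.0263) = 0.01908 m³/s.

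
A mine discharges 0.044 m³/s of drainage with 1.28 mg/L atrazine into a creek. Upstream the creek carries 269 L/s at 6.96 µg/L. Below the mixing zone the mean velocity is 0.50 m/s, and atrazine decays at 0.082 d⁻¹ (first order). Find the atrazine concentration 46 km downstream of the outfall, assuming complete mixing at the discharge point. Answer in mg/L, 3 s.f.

269 L/s = 0.269 m³/s.
6.96 µg/L = 0.00696 mg/L.
After complete mixing, C₀ = (0.044·1.28 + 0.269·0.00696) / 0.313 = 0.1859 mg/L.
Travel time t = 4.6e+04 m / 0.50 m/s = 9.2e+04 s = 1.065 d.
C = 0.1859·exp(−0.082·1.065) = 0.1859·0.9164 = 0.1704 mg/L.

0.170 mg/L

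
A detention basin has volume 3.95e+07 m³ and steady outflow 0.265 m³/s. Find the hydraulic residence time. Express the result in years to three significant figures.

4.72 yr

Q = 0.265 m³/s × 3.156e+07 s/yr = 8.363e+06 m³/yr.
Hydraulic residence time τ = V/Q = 3.95e+07/8.363e+06 = 4.723 yr.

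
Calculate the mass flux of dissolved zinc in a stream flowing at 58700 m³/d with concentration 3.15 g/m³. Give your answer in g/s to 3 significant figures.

2.14 g/s

58700 m³/d = 0.6794 m³/s.
Mass flux = Q·C = 0.6794 m³/s × 3.15 g/m³ = 2.14 g/s.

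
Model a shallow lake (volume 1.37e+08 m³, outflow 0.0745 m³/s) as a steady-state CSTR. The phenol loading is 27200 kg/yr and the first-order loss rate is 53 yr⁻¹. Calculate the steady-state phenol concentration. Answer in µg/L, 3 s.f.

Outflow Q = 0.0745 m³/s × 3.156e+07 s/yr = 2.351e+06 m³/yr.
Steady-state CSTR mass balance: W = Q·C + k·V·C, so C = W/(Q + kV).
Q + kV = 2.351e+06 + 53·1.37e+08 = 7.263e+09 m³/yr.
C = 27200/7.263e+09 = 3.745e-06 kg/m³ = 0.003745 mg/L = 3.745 µg/L.

3.74 µg/L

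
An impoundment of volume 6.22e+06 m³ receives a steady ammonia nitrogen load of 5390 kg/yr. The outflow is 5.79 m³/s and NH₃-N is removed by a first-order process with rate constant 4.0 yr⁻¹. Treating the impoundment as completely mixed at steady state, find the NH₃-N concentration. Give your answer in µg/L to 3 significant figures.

26.0 µg/L

Outflow Q = 5.79 m³/s × 3.156e+07 s/yr = 1.827e+08 m³/yr.
Steady-state CSTR mass balance: W = Q·C + k·V·C, so C = W/(Q + kV).
Q + kV = 1.827e+08 + 4.0·6.22e+06 = 2.076e+08 m³/yr.
C = 5390/2.076e+08 = 2.596e-05 kg/m³ = 0.02596 mg/L = 25.96 µg/L.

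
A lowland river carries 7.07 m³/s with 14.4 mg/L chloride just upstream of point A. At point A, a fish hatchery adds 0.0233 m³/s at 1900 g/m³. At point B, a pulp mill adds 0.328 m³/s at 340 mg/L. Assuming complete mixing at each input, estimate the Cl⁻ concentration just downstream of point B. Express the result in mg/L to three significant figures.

34.7 mg/L

After input A: C = (7.07·14.4 + 0.0233·1900) / 7.093 = 20.59 mg/L.
After input B: C = (7.093·20.59 + 0.328·340) / 7.421 = 34.71 mg/L.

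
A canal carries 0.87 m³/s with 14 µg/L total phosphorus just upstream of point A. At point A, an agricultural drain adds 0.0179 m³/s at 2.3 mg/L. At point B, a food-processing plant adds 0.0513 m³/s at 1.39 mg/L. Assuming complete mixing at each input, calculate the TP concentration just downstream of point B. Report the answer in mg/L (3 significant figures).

0.133 mg/L

14 µg/L = 0.014 mg/L.
After input A: C = (0.87·0.014 + 0.0179·2.3) / 0.8879 = 0.06009 mg/L.
After input B: C = (0.8879·0.06009 + 0.0513·1.39) / 0.9392 = 0.1327 mg/L.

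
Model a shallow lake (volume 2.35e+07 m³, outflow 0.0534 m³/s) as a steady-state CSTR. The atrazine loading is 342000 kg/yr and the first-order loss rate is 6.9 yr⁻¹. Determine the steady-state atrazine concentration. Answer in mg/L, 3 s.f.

Outflow Q = 0.0534 m³/s × 3.156e+07 s/yr = 1.685e+06 m³/yr.
Steady-state CSTR mass balance: W = Q·C + k·V·C, so C = W/(Q + kV).
Q + kV = 1.685e+06 + 6.9·2.35e+07 = 1.638e+08 m³/yr.
C = 342000/1.638e+08 = 0.002087 kg/m³ = 2.087 mg/L.

2.09 mg/L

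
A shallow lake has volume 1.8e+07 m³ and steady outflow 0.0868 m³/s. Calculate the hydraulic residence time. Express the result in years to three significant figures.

Q = 0.0868 m³/s × 3.156e+07 s/yr = 2.739e+06 m³/yr.
Hydraulic residence time τ = V/Q = 1.8e+07/2.739e+06 = 6.571 yr.

6.57 yr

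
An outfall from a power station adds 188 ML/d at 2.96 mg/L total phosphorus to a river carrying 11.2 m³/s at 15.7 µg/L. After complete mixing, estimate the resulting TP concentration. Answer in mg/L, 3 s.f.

188 ML/d = 2.176 m³/s.
15.7 µg/L = 0.0157 mg/L.
By mass balance at complete mixing, C = (2.176·2.96 + 11.2·0.0157) / (2.176 + 11.2) = 6.617/13.38 = 0.4947 mg/L.

0.495 mg/L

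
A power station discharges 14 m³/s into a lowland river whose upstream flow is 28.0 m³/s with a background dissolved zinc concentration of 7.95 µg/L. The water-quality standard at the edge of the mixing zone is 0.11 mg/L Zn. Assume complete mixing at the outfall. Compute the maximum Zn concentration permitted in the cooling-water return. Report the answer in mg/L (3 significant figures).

7.95 µg/L = 0.00795 mg/L.
Mass balance: 0.11·42 = 14·Cₑ + 28·0.00795.
Cₑ = (4.62 − 0.2226) / 14 = 0.3141 mg/L.

0.314 mg/L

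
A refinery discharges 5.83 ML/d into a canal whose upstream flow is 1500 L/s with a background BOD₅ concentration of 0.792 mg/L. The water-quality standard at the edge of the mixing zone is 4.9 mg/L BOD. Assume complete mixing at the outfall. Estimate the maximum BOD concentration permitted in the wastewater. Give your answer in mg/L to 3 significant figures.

5.83 ML/d = 0.06748 m³/s.
1500 L/s = 1.5 m³/s.
Mass balance: 4.9·1.567 = 0.06748·Cₑ + 1.5·0.792.
Cₑ = (7.681 − 1.188) / 0.06748 = 96.22 mg/L.

96.2 mg/L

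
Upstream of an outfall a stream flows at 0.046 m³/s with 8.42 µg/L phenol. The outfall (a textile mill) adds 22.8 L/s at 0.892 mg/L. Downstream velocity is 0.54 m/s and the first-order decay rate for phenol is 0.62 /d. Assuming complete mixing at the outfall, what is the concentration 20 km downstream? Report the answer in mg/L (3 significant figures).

22.8 L/s = 0.0228 m³/s.
8.42 µg/L = 0.00842 mg/L.
After complete mixing, C₀ = (0.0228·0.892 + 0.046·0.00842) / 0.0688 = 0.3012 mg/L.
Travel time t = 2e+04 m / 0.54 m/s = 3.704e+04 s = 0.4287 d.
C = 0.3012·exp(−0.62·0.4287) = 0.3012·0.7666 = 0.2309 mg/L.

0.231 mg/L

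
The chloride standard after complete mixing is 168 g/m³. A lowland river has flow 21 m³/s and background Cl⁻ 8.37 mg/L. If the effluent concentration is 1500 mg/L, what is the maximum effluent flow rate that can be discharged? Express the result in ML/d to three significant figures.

Mass balance at complete mixing: C_std·(Q_w + Q_r) = Q_w·C_e + Q_r·C_b.
Rearranging, Q_w = Q_r·(C_std − C_b)/(C_e − C_std) = 21·(168 − 8.37) / (1500 − 168) = 2.517 m³/s.
= 217.4 ML/d.

217 ML/d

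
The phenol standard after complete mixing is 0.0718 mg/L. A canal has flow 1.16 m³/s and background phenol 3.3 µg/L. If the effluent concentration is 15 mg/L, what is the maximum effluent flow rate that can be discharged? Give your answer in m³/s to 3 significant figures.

3.3 µg/L = 0.0033 mg/L.
Mass balance at complete mixing: C_std·(Q_w + Q_r) = Q_w·C_e + Q_r·C_b.
Rearranging, Q_w = Q_r·(C_std − C_b)/(C_e − C_std) = 1.16·(0.0718 − 0.0033) / (15 − 0.0718) = 0.005323 m³/s.

0.00532 m³/s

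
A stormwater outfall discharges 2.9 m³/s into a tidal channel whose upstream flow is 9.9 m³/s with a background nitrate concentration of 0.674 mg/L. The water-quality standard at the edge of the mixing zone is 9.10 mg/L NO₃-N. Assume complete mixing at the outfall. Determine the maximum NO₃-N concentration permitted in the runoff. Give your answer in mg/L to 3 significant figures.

37.9 mg/L

Mass balance: 9.1·12.8 = 2.9·Cₑ + 9.9·0.674.
Cₑ = (116.5 − 6.673) / 2.9 = 37.86 mg/L.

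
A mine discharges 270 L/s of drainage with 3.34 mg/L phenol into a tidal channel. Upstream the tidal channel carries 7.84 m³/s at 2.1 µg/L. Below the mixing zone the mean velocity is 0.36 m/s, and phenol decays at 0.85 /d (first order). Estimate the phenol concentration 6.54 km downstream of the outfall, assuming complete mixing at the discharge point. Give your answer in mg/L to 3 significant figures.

270 L/s = 0.27 m³/s.
2.1 µg/L = 0.0021 mg/L.
After complete mixing, C₀ = (0.27·3.34 + 7.84·0.0021) / 8.11 = 0.1132 mg/L.
Travel time t = 6540 m / 0.36 m/s = 1.817e+04 s = 0.2103 d.
C = 0.1132·exp(−0.85·0.2103) = 0.1132·0.8363 = 0.0947 mg/L.

0.0947 mg/L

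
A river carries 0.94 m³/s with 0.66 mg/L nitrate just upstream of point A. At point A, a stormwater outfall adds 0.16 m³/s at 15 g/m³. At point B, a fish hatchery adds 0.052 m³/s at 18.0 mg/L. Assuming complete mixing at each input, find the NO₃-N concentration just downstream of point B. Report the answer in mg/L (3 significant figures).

After input A: C = (0.94·0.66 + 0.16·15) / 1.1 = 2.746 mg/L.
After input B: C = (1.1·2.746 + 0.052·18) / 1.152 = 3.434 mg/L.

3.43 mg/L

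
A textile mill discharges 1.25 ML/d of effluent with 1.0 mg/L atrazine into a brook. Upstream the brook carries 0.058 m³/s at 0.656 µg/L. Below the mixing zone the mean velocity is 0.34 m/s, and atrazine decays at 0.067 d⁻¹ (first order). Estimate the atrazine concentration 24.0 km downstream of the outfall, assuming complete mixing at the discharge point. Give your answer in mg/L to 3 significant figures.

1.25 ML/d = 0.01447 m³/s.
0.656 µg/L = 0.000656 mg/L.
After complete mixing, C₀ = (0.01447·1 + 0.058·0.000656) / 0.07247 = 0.2002 mg/L.
Travel time t = 2.4e+04 m / 0.34 m/s = 7.059e+04 s = 0.817 d.
C = 0.2002·exp(−0.067·0.817) = 0.2002·0.9467 = 0.1895 mg/L.

0.190 mg/L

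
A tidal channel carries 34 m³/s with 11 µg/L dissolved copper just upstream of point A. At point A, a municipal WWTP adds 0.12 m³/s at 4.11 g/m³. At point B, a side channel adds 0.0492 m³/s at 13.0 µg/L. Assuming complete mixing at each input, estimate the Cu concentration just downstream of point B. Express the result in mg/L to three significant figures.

11 µg/L = 0.011 mg/L.
After input A: C = (34·0.011 + 0.12·4.11) / 34.12 = 0.02542 mg/L.
13.0 µg/L = 0.013 mg/L.
After input B: C = (34.12·0.02542 + 0.0492·0.013) / 34.17 = 0.0254 mg/L.

0.0254 mg/L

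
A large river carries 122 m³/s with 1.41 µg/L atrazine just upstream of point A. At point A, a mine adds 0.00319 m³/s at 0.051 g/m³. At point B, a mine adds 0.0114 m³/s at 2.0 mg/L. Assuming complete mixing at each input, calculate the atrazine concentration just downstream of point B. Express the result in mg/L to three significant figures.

1.41 µg/L = 0.00141 mg/L.
After input A: C = (122·0.00141 + 0.00319·0.051) / 122 = 0.001411 mg/L.
After input B: C = (122·0.001411 + 0.0114·2) / 122 = 0.001598 mg/L.

0.00160 mg/L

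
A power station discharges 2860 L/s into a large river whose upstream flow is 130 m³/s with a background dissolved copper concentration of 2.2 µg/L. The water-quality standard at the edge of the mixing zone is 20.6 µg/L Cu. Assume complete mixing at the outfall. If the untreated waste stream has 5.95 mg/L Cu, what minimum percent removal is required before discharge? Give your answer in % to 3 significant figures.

2860 L/s = 2.86 m³/s.
2.2 µg/L = 0.0022 mg/L.
20.6 µg/L = 0.0206 mg/L.
Mass balance: 0.0206·132.9 = 2.86·Cₑ + 130·0.0022.
Cₑ = (2.737 − 0.286) / 2.86 = 0.857 mg/L.
Required removal = 1 − 0.857/5.95 = 85.6 %.

85.6 %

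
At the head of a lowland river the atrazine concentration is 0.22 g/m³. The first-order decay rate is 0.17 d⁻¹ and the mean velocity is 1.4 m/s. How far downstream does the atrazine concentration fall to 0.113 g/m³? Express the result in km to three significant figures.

474 km

From C = C₀·e^(−kt), t = ln(C₀/C)/k = ln(0.22/0.113)/0.17 = 0.6662/0.17 = 3.919 d.
Distance = v·t = 1.4 m/s × 3.386e+05 s = 4.74e+05 m = 474 km.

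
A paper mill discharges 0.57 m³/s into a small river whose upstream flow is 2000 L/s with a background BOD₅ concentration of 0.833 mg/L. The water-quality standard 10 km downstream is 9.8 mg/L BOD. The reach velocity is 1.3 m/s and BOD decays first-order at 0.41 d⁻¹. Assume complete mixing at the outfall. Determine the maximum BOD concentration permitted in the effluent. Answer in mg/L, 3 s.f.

2000 L/s = 2 m³/s.
Travel time to the compliance point: t = 1e+04/1.3 = 7692 s = 0.08903 d; decay factor exp(−0.41·0.08903) = 0.9642.
So the concentration just after mixing may be at most 9.8/0.9642 = 10.16 mg/L.
Mass balance: 10.16·2.57 = 0.57·Cₑ + 2·0.833.
Cₑ = (26.12 − 1.666) / 0.57 = 42.91 mg/L.

42.9 mg/L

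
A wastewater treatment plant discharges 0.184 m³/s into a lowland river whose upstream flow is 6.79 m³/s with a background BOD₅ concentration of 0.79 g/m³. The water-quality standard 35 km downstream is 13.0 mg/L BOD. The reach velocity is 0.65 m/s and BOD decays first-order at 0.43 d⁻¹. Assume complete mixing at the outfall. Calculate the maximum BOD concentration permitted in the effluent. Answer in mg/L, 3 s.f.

Travel time to the compliance point: t = 3.5e+04/0.65 = 5.385e+04 s = 0.6232 d; decay factor exp(−0.43·0.6232) = 0.7649.
So the concentration just after mixing may be at most 13/0.7649 = 17 mg/L.
Mass balance: 17·6.974 = 0.184·Cₑ + 6.79·0.79.
Cₑ = (118.5 − 5.364) / 0.184 = 615 mg/L.

615 mg/L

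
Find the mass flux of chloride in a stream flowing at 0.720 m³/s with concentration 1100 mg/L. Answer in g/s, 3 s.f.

792 g/s

Mass flux = Q·C = 0.72 m³/s × 1100 g/m³ = 792 g/s.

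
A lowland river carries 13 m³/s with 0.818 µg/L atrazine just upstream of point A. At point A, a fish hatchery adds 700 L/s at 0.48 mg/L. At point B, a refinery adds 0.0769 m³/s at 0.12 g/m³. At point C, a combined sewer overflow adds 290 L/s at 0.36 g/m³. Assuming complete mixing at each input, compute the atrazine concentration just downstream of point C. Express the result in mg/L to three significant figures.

0.0327 mg/L

0.818 µg/L = 0.000818 mg/L.
700 L/s = 0.7 m³/s.
After input A: C = (13·0.000818 + 0.7·0.48) / 13.7 = 0.0253 mg/L.
After input B: C = (13.7·0.0253 + 0.0769·0.12) / 13.78 = 0.02583 mg/L.
290 L/s = 0.29 m³/s.
After input C: C = (13.78·0.02583 + 0.29·0.36) / 14.07 = 0.03272 mg/L.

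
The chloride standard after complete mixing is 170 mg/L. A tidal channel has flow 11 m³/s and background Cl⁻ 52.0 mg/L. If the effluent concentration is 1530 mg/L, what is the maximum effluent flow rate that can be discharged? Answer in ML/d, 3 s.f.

82.5 ML/d

Mass balance at complete mixing: C_std·(Q_w + Q_r) = Q_w·C_e + Q_r·C_b.
Rearranging, Q_w = Q_r·(C_std − C_b)/(C_e − C_std) = 11·(170 − 52) / (1530 − 170) = 0.9544 m³/s.
= 82.46 ML/d.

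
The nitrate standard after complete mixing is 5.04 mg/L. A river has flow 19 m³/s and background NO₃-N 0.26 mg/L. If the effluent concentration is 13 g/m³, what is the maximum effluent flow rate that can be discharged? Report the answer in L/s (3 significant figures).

Mass balance at complete mixing: C_std·(Q_w + Q_r) = Q_w·C_e + Q_r·C_b.
Rearranging, Q_w = Q_r·(C_std − C_b)/(C_e − C_std) = 19·(5.04 − 0.26) / (13 − 5.04) = 11.41 m³/s.
= 1.141e+04 L/s.

11400 L/s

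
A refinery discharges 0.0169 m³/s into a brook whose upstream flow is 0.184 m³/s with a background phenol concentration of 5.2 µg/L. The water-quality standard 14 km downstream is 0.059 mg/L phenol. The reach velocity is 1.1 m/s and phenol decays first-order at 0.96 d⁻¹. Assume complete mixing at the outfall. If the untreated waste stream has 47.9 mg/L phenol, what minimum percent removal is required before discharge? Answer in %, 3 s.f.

98.4 %

5.2 µg/L = 0.0052 mg/L.
Travel time to the compliance point: t = 1.4e+04/1.1 = 1.273e+04 s = 0.1473 d; decay factor exp(−0.96·0.1473) = 0.8681.
So the concentration just after mixing may be at most 0.059/0.8681 = 0.06796 mg/L.
Mass balance: 0.06796·0.2009 = 0.0169·Cₑ + 0.184·0.0052.
Cₑ = (0.01365 − 0.0009568) / 0.0169 = 0.7513 mg/L.
Required removal = 1 − 0.7513/47.9 = 98.43 %.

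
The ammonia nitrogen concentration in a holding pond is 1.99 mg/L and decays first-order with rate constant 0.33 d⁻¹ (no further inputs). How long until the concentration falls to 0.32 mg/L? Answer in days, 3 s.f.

5.54 d

t = ln(C₀/C)/k = ln(1.99/0.32)/0.33 = 1.828/0.33 = 5.538 d.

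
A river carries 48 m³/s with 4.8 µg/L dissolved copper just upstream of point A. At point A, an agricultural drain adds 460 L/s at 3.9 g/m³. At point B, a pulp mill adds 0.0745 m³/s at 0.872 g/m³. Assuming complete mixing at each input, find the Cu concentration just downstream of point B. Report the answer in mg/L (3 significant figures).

4.8 µg/L = 0.0048 mg/L.
460 L/s = 0.46 m³/s.
After input A: C = (48·0.0048 + 0.46·3.9) / 48.46 = 0.04177 mg/L.
After input B: C = (48.46·0.04177 + 0.0745·0.872) / 48.53 = 0.04305 mg/L.

0.0430 mg/L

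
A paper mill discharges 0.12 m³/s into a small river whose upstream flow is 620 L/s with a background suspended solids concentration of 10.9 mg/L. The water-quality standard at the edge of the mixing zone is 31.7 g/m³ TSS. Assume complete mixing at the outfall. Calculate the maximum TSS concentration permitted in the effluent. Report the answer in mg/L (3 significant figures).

139 mg/L

620 L/s = 0.62 m³/s.
Mass balance: 31.7·0.74 = 0.12·Cₑ + 0.62·10.9.
Cₑ = (23.46 − 6.758) / 0.12 = 139.2 mg/L.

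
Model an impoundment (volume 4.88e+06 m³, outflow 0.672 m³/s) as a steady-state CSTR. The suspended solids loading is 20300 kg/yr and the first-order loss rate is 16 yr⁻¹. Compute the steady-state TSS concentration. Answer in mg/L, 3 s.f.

Outflow Q = 0.672 m³/s × 3.156e+07 s/yr = 2.121e+07 m³/yr.
Steady-state CSTR mass balance: W = Q·C + k·V·C, so C = W/(Q + kV).
Q + kV = 2.121e+07 + 16·4.88e+06 = 9.929e+07 m³/yr.
C = 20300/9.929e+07 = 0.0002045 kg/m³ = 0.2045 mg/L.

0.204 mg/L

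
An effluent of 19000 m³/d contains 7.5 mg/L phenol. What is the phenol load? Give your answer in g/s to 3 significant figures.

19000 m³/d = 0.2199 m³/s.
Mass flux = Q·C = 0.2199 m³/s × 7.5 g/m³ = 1.649 g/s.

1.65 g/s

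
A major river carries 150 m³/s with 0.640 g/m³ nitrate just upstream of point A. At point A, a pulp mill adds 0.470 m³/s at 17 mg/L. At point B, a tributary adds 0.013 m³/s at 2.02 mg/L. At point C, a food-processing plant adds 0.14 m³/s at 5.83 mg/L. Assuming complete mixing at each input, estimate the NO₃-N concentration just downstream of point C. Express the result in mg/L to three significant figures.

After input A: C = (150·0.64 + 0.47·17) / 150.5 = 0.6911 mg/L.
After input B: C = (150.5·0.6911 + 0.013·2.02) / 150.5 = 0.6912 mg/L.
After input C: C = (150.5·0.6912 + 0.14·5.83) / 150.6 = 0.696 mg/L.

0.696 mg/L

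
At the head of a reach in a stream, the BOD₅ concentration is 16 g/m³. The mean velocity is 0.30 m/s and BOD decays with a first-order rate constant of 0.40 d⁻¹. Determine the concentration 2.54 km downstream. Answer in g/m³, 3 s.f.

Travel time t = 2.54 km / 0.30 m/s = 2540/0.30 = 8467 s = 0.09799 d.
First-order decay: C = 16·exp(−0.40·0.09799) = 16·0.9616 = 15.38 g/m³.

15.4 g/m³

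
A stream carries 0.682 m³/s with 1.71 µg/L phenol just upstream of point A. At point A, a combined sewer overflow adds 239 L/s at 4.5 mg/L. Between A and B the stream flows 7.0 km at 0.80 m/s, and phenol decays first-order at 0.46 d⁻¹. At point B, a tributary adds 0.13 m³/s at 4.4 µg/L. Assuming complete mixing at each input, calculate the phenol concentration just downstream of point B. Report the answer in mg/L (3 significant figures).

1.71 µg/L = 0.00171 mg/L.
239 L/s = 0.239 m³/s.
After input A: C = (0.682·0.00171 + 0.239·4.5) / 0.921 = 1.169 mg/L.
Over the 7.0 km reach to input B (t = 8750 s = 0.1013 d), decay gives C = 1.169·exp(−0.46·0.1013) = 1.116 mg/L.
4.4 µg/L = 0.0044 mg/L.
After input B: C = (0.921·1.116 + 0.13·0.0044) / 1.051 = 0.9783 mg/L.

0.978 mg/L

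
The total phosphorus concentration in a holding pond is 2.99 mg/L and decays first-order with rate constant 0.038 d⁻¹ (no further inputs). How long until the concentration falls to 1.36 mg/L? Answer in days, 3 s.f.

t = ln(C₀/C)/k = ln(2.99/1.36)/0.038 = 0.7878/0.038 = 20.73 d.

20.7 d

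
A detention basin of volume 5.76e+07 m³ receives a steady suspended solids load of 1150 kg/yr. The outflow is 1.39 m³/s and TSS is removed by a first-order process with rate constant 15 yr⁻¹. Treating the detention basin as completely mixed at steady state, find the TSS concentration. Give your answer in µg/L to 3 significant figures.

Outflow Q = 1.39 m³/s × 3.156e+07 s/yr = 4.387e+07 m³/yr.
Steady-state CSTR mass balance: W = Q·C + k·V·C, so C = W/(Q + kV).
Q + kV = 4.387e+07 + 15·5.76e+07 = 9.079e+08 m³/yr.
C = 1150/9.079e+08 = 1.267e-06 kg/m³ = 0.001267 mg/L = 1.267 µg/L.

1.27 µg/L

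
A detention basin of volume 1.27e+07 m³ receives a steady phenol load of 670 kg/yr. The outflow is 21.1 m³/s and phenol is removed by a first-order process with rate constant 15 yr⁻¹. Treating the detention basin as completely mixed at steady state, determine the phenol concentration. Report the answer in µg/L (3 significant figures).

Outflow Q = 21.1 m³/s × 3.156e+07 s/yr = 6.659e+08 m³/yr.
Steady-state CSTR mass balance: W = Q·C + k·V·C, so C = W/(Q + kV).
Q + kV = 6.659e+08 + 15·1.27e+07 = 8.564e+08 m³/yr.
C = 670/8.564e+08 = 7.824e-07 kg/m³ = 0.0007824 mg/L = 0.7824 µg/L.

0.782 µg/L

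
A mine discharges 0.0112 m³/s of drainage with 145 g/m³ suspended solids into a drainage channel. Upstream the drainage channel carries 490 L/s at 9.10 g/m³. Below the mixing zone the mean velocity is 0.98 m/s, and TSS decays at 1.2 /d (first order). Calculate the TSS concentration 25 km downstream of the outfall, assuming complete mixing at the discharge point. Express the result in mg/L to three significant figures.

490 L/s = 0.49 m³/s.
After complete mixing, C₀ = (0.0112·145 + 0.49·9.1) / 0.5012 = 12.14 mg/L.
Travel time t = 2.5e+04 m / 0.98 m/s = 2.551e+04 s = 0.2953 d.
C = 12.14·exp(−1.2·0.2953) = 12.14·0.7017 = 8.516 mg/L.

8.52 mg/L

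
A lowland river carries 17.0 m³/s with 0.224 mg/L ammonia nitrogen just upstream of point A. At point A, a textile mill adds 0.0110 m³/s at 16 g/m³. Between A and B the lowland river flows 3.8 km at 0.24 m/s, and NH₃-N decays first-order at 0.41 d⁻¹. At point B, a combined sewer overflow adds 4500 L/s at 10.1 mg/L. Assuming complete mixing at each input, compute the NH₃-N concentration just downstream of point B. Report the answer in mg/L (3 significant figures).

After input A: C = (17·0.224 + 0.011·16) / 17.01 = 0.2342 mg/L.
Over the 3.8 km reach to input B (t = 1.583e+04 s = 0.1833 d), decay gives C = 0.2342·exp(−0.41·0.1833) = 0.2172 mg/L.
4500 L/s = 4.5 m³/s.
After input B: C = (17.01·0.2172 + 4.5·10.1) / 21.51 = 2.285 mg/L.

2.28 mg/L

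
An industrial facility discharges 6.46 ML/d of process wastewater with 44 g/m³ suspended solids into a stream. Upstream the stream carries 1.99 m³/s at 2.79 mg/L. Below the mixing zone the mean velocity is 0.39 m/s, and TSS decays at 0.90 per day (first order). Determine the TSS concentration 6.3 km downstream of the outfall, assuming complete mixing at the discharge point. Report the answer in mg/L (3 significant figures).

3.62 mg/L

6.46 ML/d = 0.07477 m³/s.
After complete mixing, C₀ = (0.07477·44 + 1.99·2.79) / 2.065 = 4.282 mg/L.
Travel time t = 6300 m / 0.39 m/s = 1.615e+04 s = 0.187 d.
C = 4.282·exp(−0.90·0.187) = 4.282·0.8451 = 3.619 mg/L.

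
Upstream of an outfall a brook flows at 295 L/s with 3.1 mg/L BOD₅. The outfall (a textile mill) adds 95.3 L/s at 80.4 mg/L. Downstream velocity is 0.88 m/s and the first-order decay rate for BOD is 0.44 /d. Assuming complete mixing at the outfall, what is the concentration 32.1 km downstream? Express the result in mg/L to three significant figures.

95.3 L/s = 0.0953 m³/s.
295 L/s = 0.295 m³/s.
After complete mixing, C₀ = (0.0953·80.4 + 0.295·3.1) / 0.3903 = 21.97 mg/L.
Travel time t = 3.21e+04 m / 0.88 m/s = 3.648e+04 s = 0.4222 d.
C = 21.97·exp(−0.44·0.4222) = 21.97·0.8305 = 18.25 mg/L.

18.2 mg/L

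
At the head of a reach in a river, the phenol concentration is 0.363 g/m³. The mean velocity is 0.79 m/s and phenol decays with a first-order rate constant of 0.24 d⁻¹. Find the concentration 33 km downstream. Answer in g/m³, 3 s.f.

0.323 g/m³

Travel time t = 33 km / 0.79 m/s = 3.3e+04/0.79 = 4.177e+04 s = 0.4835 d.
First-order decay: C = 0.363·exp(−0.24·0.4835) = 0.363·0.8904 = 0.3232 g/m³.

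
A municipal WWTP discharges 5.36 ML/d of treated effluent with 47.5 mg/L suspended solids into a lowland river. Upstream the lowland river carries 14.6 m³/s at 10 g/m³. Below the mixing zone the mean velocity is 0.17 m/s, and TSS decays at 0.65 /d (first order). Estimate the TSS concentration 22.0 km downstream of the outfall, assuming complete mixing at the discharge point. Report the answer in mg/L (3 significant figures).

3.84 mg/L

5.36 ML/d = 0.06204 m³/s.
After complete mixing, C₀ = (0.06204·47.5 + 14.6·10) / 14.66 = 10.16 mg/L.
Travel time t = 2.2e+04 m / 0.17 m/s = 1.294e+05 s = 1.498 d.
C = 10.16·exp(−0.65·1.498) = 10.16·0.3777 = 3.837 mg/L.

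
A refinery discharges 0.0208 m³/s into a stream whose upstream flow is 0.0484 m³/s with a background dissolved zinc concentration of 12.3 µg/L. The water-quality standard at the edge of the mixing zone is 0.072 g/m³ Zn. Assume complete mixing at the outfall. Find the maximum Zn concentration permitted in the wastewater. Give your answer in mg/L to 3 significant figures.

0.211 mg/L

12.3 µg/L = 0.0123 mg/L.
Mass balance: 0.072·0.0692 = 0.0208·Cₑ + 0.0484·0.0123.
Cₑ = (0.004982 − 0.0005953) / 0.0208 = 0.2109 mg/L.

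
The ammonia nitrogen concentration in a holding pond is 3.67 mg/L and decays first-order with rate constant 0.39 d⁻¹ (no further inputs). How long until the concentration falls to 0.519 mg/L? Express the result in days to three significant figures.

5.02 d

t = ln(C₀/C)/k = ln(3.67/0.519)/0.39 = 1.956/0.39 = 5.015 d.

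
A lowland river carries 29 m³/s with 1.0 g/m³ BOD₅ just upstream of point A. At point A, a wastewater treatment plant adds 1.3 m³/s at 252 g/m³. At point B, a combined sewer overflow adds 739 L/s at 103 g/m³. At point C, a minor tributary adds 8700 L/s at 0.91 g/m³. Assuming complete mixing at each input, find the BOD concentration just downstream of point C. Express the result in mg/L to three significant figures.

11.1 mg/L

After input A: C = (29·1 + 1.3·252) / 30.3 = 11.77 mg/L.
739 L/s = 0.739 m³/s.
After input B: C = (30.3·11.77 + 0.739·103) / 31.04 = 13.94 mg/L.
8700 L/s = 8.7 m³/s.
After input C: C = (31.04·13.94 + 8.7·0.91) / 39.74 = 11.09 mg/L.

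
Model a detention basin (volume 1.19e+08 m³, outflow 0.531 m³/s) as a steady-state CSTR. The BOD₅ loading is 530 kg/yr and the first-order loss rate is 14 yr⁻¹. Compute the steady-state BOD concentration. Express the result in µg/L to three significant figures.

0.315 µg/L

Outflow Q = 0.531 m³/s × 3.156e+07 s/yr = 1.676e+07 m³/yr.
Steady-state CSTR mass balance: W = Q·C + k·V·C, so C = W/(Q + kV).
Q + kV = 1.676e+07 + 14·1.19e+08 = 1.683e+09 m³/yr.
C = 530/1.683e+09 = 3.15e-07 kg/m³ = 0.000315 mg/L = 0.315 µg/L.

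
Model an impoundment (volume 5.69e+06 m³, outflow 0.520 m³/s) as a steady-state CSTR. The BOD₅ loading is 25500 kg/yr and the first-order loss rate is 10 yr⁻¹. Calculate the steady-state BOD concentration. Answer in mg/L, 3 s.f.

Outflow Q = 0.520 m³/s × 3.156e+07 s/yr = 1.641e+07 m³/yr.
Steady-state CSTR mass balance: W = Q·C + k·V·C, so C = W/(Q + kV).
Q + kV = 1.641e+07 + 10·5.69e+06 = 7.331e+07 m³/yr.
C = 25500/7.331e+07 = 0.0003478 kg/m³ = 0.3478 mg/L.

0.348 mg/L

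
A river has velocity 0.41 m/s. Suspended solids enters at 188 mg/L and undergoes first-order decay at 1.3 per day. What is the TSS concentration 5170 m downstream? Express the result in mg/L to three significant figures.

156 mg/L

Travel time t = 5170 m / 0.41 m/s = 5170/0.41 = 1.261e+04 s = 0.1459 d.
First-order decay: C = 188·exp(−1.3·0.1459) = 188·0.8272 = 155.5 mg/L.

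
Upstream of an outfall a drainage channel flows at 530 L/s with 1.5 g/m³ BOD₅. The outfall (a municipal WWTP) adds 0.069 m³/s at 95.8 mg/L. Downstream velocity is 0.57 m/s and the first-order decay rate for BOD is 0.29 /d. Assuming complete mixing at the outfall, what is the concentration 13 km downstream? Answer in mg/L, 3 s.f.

11.5 mg/L

530 L/s = 0.53 m³/s.
After complete mixing, C₀ = (0.069·95.8 + 0.53·1.5) / 0.599 = 12.36 mg/L.
Travel time t = 1.3e+04 m / 0.57 m/s = 2.281e+04 s = 0.264 d.
C = 12.36·exp(−0.29·0.264) = 12.36·0.9263 = 11.45 mg/L.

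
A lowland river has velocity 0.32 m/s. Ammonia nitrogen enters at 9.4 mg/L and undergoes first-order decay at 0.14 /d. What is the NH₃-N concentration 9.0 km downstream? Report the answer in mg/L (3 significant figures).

Travel time t = 9.0 km / 0.32 m/s = 9000/0.32 = 2.812e+04 s = 0.3255 d.
First-order decay: C = 9.4·exp(−0.14·0.3255) = 9.4·0.9554 = 8.981 mg/L.

8.98 mg/L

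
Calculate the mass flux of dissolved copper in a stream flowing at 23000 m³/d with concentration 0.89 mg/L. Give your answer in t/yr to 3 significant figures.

23000 m³/d = 0.2662 m³/s.
Mass flux = Q·C = 0.2662 m³/s × 0.89 g/m³ = 0.2369 g/s.
= 0.2369 g/s × 31.56 = 7.477 t/yr.

7.48 t/yr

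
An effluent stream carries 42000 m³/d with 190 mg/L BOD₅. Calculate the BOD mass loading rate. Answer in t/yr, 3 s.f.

2910 t/yr

42000 m³/d = 0.4861 m³/s.
Mass flux = Q·C = 0.4861 m³/s × 190 g/m³ = 92.36 g/s.
= 92.36 g/s × 31.56 = 2915 t/yr.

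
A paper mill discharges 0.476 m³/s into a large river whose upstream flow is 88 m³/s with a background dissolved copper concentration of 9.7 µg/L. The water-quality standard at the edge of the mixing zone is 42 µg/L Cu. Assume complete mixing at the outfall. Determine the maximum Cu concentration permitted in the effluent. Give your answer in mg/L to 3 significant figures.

6.01 mg/L

9.7 µg/L = 0.0097 mg/L.
42 µg/L = 0.042 mg/L.
Mass balance: 0.042·88.48 = 0.476·Cₑ + 88·0.0097.
Cₑ = (3.716 − 0.8536) / 0.476 = 6.013 mg/L.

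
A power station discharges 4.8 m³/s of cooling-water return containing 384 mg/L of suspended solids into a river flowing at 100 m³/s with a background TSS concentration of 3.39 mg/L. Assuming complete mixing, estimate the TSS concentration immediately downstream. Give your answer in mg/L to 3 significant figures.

20.8 mg/L

Flow-weighted mixing gives C = (4.8·384 + 100·3.39) / (4.8 + 100) = 2182/104.8 = 20.82 mg/L.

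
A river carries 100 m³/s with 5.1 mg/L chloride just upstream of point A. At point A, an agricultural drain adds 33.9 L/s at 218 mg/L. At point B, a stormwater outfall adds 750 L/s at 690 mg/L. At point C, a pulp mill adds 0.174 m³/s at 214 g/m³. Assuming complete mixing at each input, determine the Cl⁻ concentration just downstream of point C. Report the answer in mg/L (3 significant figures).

33.9 L/s = 0.0339 m³/s.
After input A: C = (100·5.1 + 0.0339·218) / 100 = 5.172 mg/L.
750 L/s = 0.75 m³/s.
After input B: C = (100·5.172 + 0.75·690) / 100.8 = 10.27 mg/L.
After input C: C = (100.8·10.27 + 0.174·214) / 101 = 10.62 mg/L.

10.6 mg/L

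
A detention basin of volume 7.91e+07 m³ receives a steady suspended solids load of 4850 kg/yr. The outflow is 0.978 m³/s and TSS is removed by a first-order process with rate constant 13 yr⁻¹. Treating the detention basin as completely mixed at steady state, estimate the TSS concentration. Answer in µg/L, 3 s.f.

Outflow Q = 0.978 m³/s × 3.156e+07 s/yr = 3.086e+07 m³/yr.
Steady-state CSTR mass balance: W = Q·C + k·V·C, so C = W/(Q + kV).
Q + kV = 3.086e+07 + 13·7.91e+07 = 1.059e+09 m³/yr.
C = 4850/1.059e+09 = 4.579e-06 kg/m³ = 0.004579 mg/L = 4.579 µg/L.

4.58 µg/L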